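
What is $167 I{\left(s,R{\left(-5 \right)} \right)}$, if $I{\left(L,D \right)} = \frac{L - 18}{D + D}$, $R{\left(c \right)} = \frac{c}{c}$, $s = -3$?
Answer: $- \frac{3507}{2} \approx -1753.5$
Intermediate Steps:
$R{\left(c \right)} = 1$
$I{\left(L,D \right)} = \frac{-18 + L}{2 D}$
$167 I{\left(s,R{\left(-5 \right)} \right)} = 167 \frac{-18 - 3}{2 \cdot 1} = 167 \cdot \frac{1}{2} \cdot 1 \left(-21\right) = 167 \left(- \frac{21}{2}\right) = - \frac{3507}{2}$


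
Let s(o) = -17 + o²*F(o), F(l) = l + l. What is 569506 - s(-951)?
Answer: 1720740225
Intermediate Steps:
F(l) = 2*l
s(o) = -17 + 2*o³ (s(o) = -17 + o²*(2*o) = -17 + 2*o³)
569506 - s(-951) = 569506 - (-17 + 2*(-951)³) = 569506 - (-17 + 2*(-860085351)) = 569506 - (-17 - 1720170702) = 569506 - 1*(-1720170719) = 569506 + 1720170719 = 1720740225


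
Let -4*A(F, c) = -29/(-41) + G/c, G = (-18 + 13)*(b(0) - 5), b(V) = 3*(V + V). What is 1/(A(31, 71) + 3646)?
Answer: 2911/10612735 ≈ 0.00027429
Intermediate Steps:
b(V) = 6*V (b(V) = 3*(2*V) = 6*V)
G = 25 (G = (-18 + 13)*(6*0 - 5) = -5*(0 - 5) = -5*(-5) = 25)
A(F, c) = -29/164 - 25/(4*c) (A(F, c) = -(-29/(-41) + 25/c)/4 = -(-29*(-1/41) + 25/c)/4 = -(29/41 + 25/c)/4 = -29/164 - 25/(4*c))
1/(A(31, 71) + 3646) = 1/((1/164)*(-1025 - 29*71)/71 + 3646) = 1/((1/164)*(1/71)*(-1025 - 2059) + 3646) = 1/((1/164)*(1/71)*(-3084) + 3646) = 1/(-771/2911 + 3646) = 1/(10612735/2911) = 2911/10612735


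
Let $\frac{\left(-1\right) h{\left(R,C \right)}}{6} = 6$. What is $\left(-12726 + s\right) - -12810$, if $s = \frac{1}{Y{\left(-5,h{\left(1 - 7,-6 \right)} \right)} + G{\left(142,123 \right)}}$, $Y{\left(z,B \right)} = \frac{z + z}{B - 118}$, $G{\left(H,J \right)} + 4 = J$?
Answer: $\frac{770189}{9168} \approx 84.008$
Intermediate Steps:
$G{\left(H,J \right)} = -4 + J$
$h{\left(R,C \right)} = -36$ ($h{\left(R,C \right)} = \left(-6\right) 6 = -36$)
$Y{\left(z,B \right)} = \frac{2 z}{-118 + B}$
$s = \frac{77}{9168}$ ($s = \frac{1}{2 \left(-5\right) \frac{1}{-118 - 36} + \left(-4 + 123\right)} = \frac{1}{2 \left(-5\right) \frac{1}{-154} + 119} = \frac{1}{2 \left(-5\right) \left(- \frac{1}{154}\right) + 119} = \frac{1}{\frac{5}{77} + 119} = \frac{1}{\frac{9168}{77}} = \frac{77}{9168} \approx 0.0083988$)
$\left(-12726 + s\right) - -12810 = \left(-12726 + \frac{77}{9168}\right) - -12810 = - \frac{116671891}{9168} + 12810 = \frac{770189}{9168}$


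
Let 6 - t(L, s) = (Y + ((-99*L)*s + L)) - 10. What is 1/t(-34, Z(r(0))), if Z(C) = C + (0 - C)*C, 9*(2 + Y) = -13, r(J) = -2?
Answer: 9/182245 ≈ 4.9384e-5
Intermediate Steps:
Y = -31/9 (Y = -2 + (⅑)*(-13) = -2 - 13/9 = -31/9 ≈ -3.4444)
Z(C) = C - C² (Z(C) = C + (-C)*C = C - C²)
t(L, s) = 175/9 - L + 99*L*s (t(L, s) = 6 - ((-31/9 + ((-99*L)*s + L)) - 10) = 6 - ((-31/9 + (-99*L*s + L)) - 10) = 6 - ((-31/9 + (L - 99*L*s)) - 10) = 6 - ((-31/9 + L - 99*L*s) - 10) = 6 - (-121/9 + L - 99*L*s) = 6 + (121/9 - L + 99*L*s) = 175/9 - L + 99*L*s)
1/t(-34, Z(r(0))) = 1/(175/9 - 1*(-34) + 99*(-34)*(-2*(1 - 1*(-2)))) = 1/(175/9 + 34 + 99*(-34)*(-2*(1 + 2))) = 1/(175/9 + 34 + 99*(-34)*(-2*3)) = 1/(175/9 + 34 + 99*(-34)*(-6)) = 1/(175/9 + 34 + 20196) = 1/(182245/9) = 9/182245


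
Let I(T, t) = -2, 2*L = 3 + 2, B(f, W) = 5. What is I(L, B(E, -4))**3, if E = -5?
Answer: -8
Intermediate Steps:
L = 5/2 (L = (3 + 2)/2 = (1/2)*5 = 5/2 ≈ 2.5000)
I(L, B(E, -4))**3 = (-2)**3 = -8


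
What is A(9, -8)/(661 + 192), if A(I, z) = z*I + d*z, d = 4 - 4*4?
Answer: 24/853 ≈ 0.028136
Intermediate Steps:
d = -12 (d = 4 - 16 = -12)
A(I, z) = -12*z + I*z (A(I, z) = z*I - 12*z = I*z - 12*z = -12*z + I*z)
A(9, -8)/(661 + 192) = (-8*(-12 + 9))/(661 + 192) = (-8*(-3))/853 = (1/853)*24 = 24/853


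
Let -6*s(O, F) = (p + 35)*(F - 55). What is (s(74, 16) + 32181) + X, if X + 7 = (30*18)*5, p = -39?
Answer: 34848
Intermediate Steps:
X = 2693 (X = -7 + (30*18)*5 = -7 + 540*5 = -7 + 2700 = 2693)
s(O, F) = -110/3 + 2*F/3 (s(O, F) = -(-39 + 35)*(F - 55)/6 = -(-2)*(-55 + F)/3 = -(220 - 4*F)/6 = -110/3 + 2*F/3)
(s(74, 16) + 32181) + X = ((-110/3 + (⅔)*16) + 32181) + 2693 = ((-110/3 + 32/3) + 32181) + 2693 = (-26 + 32181) + 2693 = 32155 + 2693 = 34848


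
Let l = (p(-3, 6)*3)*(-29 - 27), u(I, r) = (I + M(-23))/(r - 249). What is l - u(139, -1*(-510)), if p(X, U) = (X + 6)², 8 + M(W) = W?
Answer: -43860/29 ≈ -1512.4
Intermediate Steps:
M(W) = -8 + W
p(X, U) = (6 + X)²
u(I, r) = (-31 + I)/(-249 + r) (u(I, r) = (I + (-8 - 23))/(r - 249) = (I - 31)/(-249 + r) = (-31 + I)/(-249 + r))
l = -1512 (l = ((6 - 3)²*3)*(-29 - 27) = (3²*3)*(-56) = (9*3)*(-56) = 27*(-56) = -1512)
l - u(139, -1*(-510)) = -1512 - (-31 + 139)/(-249 - 1*(-510)) = -1512 - 108/(-249 + 510) = -1512 - 108/261 = -1512 - 1*12/29 = -1512 - 12/29 = -43860/29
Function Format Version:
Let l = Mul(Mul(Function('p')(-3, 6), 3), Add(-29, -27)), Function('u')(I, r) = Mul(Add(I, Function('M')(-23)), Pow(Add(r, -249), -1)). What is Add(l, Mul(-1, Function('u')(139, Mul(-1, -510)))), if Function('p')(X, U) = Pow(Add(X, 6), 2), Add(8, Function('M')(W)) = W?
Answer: Rational(-43860, 29) ≈ -1512.4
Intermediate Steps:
Function('M')(W) = Add(-8, W)
Function('p')(X, U) = Pow(Add(6, X), 2)
Function('u')(I, r) = Mul(Pow(Add(-249, r), -1), Add(-31, I)) (Function('u')(I, r) = Mul(Add(I, Add(-8, -23)), Pow(Add(r, -249), -1)) = Mul(Add(I, -31), Pow(Add(-249, r), -1)) = Mul(Add(-31, I), Pow(Add(-249, r), -1)) = Mul(Pow(Add(-249, r), -1), Add(-31, I)))
l = -1512 (l = Mul(Mul(Pow(Add(6, -3), 2), 3), Add(-29, -27)) = Mul(Mul(Pow(3, 2), 3), -56) = Mul(Mul(9, 3), -56) = Mul(27, -56) = -1512)
Add(l, Mul(-1, Function('u')(139, Mul(-1, -510)))) = Add(-1512, Mul(-1, Mul(Pow(Add(-249, Mul(-1, -510)), -1), Add(-31, 139)))) = Add(-1512, Mul(-1, Mul(Pow(Add(-249, 510), -1), 108))) = Add(-1512, Mul(-1, Mul(Pow(261, -1), 108))) = Add(-1512, Mul(-1, Mul(Rational(1, 261), 108))) = Add(-1512, Mul(-1, Rational(12, 29))) = Add(-1512, Rational(-12, 29)) = Rational(-43860, 29)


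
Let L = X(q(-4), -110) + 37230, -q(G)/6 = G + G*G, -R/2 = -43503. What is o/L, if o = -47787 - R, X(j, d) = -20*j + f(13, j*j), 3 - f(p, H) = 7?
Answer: -134793/38666 ≈ -3.4861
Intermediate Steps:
R = 87006 (R = -2*(-43503) = 87006)
f(p, H) = -4 (f(p, H) = 3 - 1*7 = 3 - 7 = -4)
q(G) = -6*G - 6*G² (q(G) = -6*(G + G*G) = -6*(G + G²) = -6*G - 6*G²)
X(j, d) = -4 - 20*j (X(j, d) = -20*j - 4 = -4 - 20*j)
L = 38666 (L = (-4 - (-120)*(-4)*(1 - 4)) + 37230 = (-4 - (-120)*(-4)*(-3)) + 37230 = (-4 - 20*(-72)) + 37230 = (-4 + 1440) + 37230 = 1436 + 37230 = 38666)
o = -134793 (o = -47787 - 1*87006 = -47787 - 87006 = -134793)
o/L = -134793/38666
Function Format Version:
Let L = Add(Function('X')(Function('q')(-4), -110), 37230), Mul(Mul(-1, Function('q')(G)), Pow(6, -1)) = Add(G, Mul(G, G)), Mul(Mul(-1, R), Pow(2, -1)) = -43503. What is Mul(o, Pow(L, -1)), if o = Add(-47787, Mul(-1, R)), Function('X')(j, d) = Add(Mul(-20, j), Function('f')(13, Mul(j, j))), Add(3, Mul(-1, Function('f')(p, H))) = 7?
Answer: Rational(-134793, 38666) ≈ -3.4861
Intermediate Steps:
R = 87006 (R = Mul(-2, -43503) = 87006)
Function('f')(p, H) = -4 (Function('f')(p, H) = Add(3, Mul(-1, 7)) = Add(3, -7) = -4)
Function('q')(G) = Add(Mul(-6, G), Mul(-6, Pow(G, 2))) (Function('q')(G) = Mul(-6, Add(G, Mul(G, G))) = Mul(-6, Add(G, Pow(G, 2))) = Add(Mul(-6, G), Mul(-6, Pow(G, 2))))
Function('X')(j, d) = Add(-4, Mul(-20, j)) (Function('X')(j, d) = Add(Mul(-20, j), -4) = Add(-4, Mul(-20, j)))
L = 38666 (L = Add(Add(-4, Mul(-20, Mul(-6, -4, Add(1, -4)))), 37230) = Add(Add(-4, Mul(-20, Mul(-6, -4, -3))), 37230) = Add(Add(-4, Mul(-20, -72)), 37230) = Add(Add(-4, 1440), 37230) = Add(1436, 37230) = 38666)
o = -134793 (o = Add(-47787, Mul(-1, 87006)) = Add(-47787, -87006) = -134793)
Mul(o, Pow(L, -1)) = Mul(-134793, Pow(38666, -1)) = Mul(-134793, Rational(1, 38666)) = Rational(-134793, 38666)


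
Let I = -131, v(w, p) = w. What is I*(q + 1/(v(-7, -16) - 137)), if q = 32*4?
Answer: -2414461/144 ≈ -16767.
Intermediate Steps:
q = 128
I*(q + 1/(v(-7, -16) - 137)) = -131*(128 + 1/(-7 - 137)) = -131*(128 + 1/(-144)) = -131*(128 - 1/144) = -131*18431/144 = -2414461/144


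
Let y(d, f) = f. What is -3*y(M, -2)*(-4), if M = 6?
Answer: -24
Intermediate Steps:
-3*y(M, -2)*(-4) = -3*(-2)*(-4) = 6*(-4) = -24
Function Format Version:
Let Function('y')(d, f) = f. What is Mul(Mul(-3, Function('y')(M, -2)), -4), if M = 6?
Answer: -24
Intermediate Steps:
Mul(Mul(-3, Function('y')(M, -2)), -4) = Mul(Mul(-3, -2), -4) = Mul(6, -4) = -24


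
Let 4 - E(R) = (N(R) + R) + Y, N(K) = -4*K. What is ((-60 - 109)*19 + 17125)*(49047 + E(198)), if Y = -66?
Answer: 691678854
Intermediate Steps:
E(R) = 70 + 3*R (E(R) = 4 - ((-4*R + R) - 66) = 4 - (-3*R - 66) = 4 - (-66 - 3*R) = 4 + (66 + 3*R) = 70 + 3*R)
((-60 - 109)*19 + 17125)*(49047 + E(198)) = ((-60 - 109)*19 + 17125)*(49047 + (70 + 3*198)) = (-169*19 + 17125)*(49047 + (70 + 594)) = (-3211 + 17125)*(49047 + 664) = 13914*49711 = 691678854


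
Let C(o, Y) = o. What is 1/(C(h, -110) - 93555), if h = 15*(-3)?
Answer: -1/93600 ≈ -1.0684e-5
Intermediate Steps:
h = -45
1/(C(h, -110) - 93555) = 1/(-45 - 93555) = 1/(-93600) = -1/93600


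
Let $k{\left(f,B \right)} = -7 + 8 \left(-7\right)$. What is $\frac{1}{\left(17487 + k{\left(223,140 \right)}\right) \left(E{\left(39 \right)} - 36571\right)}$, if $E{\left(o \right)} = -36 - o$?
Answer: $- \frac{1}{638519904} \approx -1.5661 \cdot 10^{-9}$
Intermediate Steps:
$k{\left(f,B \right)} = -63$ ($k{\left(f,B \right)} = -7 - 56 = -63$)
$\frac{1}{\left(17487 + k{\left(223,140 \right)}\right) \left(E{\left(39 \right)} - 36571\right)} = \frac{1}{\left(17487 - 63\right) \left(\left(-36 - 39\right) - 36571\right)} = \frac{1}{17424 \left(\left(-36 - 39\right) - 36571\right)} = \frac{1}{17424 \left(-75 - 36571\right)} = \frac{1}{17424 \left(-36646\right)} = \frac{1}{-638519904} = - \frac{1}{638519904}$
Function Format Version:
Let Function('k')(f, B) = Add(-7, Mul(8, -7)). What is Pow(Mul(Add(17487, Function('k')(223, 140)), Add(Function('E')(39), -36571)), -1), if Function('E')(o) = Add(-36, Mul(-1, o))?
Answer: Rational(-1, 638519904) ≈ -1.5661e-9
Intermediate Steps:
Function('k')(f, B) = -63 (Function('k')(f, B) = Add(-7, -56) = -63)
Pow(Mul(Add(17487, Function('k')(223, 140)), Add(Function('E')(39), -36571)), -1) = Pow(Mul(Add(17487, -63), Add(Add(-36, Mul(-1, 39)), -36571)), -1) = Pow(Mul(17424, Add(Add(-36, -39), -36571)), -1) = Pow(Mul(17424, Add(-75, -36571)), -1) = Pow(Mul(17424, -36646), -1) = Pow(-638519904, -1) = Rational(-1, 638519904)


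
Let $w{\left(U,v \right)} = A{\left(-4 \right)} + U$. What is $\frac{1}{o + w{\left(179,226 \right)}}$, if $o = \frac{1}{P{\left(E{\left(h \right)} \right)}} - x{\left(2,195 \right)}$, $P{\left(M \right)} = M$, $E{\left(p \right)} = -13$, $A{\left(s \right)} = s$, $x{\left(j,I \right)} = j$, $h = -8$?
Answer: $\frac{13}{2248} \approx 0.0057829$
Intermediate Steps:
$w{\left(U,v \right)} = -4 + U$
$o = - \frac{27}{13}$ ($o = \frac{1}{-13} - 2 = - \frac{1}{13} - 2 = - \frac{27}{13} \approx -2.0769$)
$\frac{1}{o + w{\left(179,226 \right)}} = \frac{1}{- \frac{27}{13} + \left(-4 + 179\right)} = \frac{1}{- \frac{27}{13} + 175} = \frac{1}{\frac{2248}{13}} = \frac{13}{2248}$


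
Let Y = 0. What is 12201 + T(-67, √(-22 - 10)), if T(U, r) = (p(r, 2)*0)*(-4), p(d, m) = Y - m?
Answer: 12201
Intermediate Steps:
p(d, m) = -m (p(d, m) = 0 - m = -m)
T(U, r) = 0 (T(U, r) = (-1*2*0)*(-4) = -2*0*(-4) = 0*(-4) = 0)
12201 + T(-67, √(-22 - 10)) = 12201 + 0 = 12201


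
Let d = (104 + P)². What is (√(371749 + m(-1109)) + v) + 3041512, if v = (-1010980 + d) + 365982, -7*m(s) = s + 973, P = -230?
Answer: 2412390 + √18216653/7 ≈ 2.4130e+6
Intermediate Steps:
m(s) = -139 - s/7 (m(s) = -(s + 973)/7 = -(973 + s)/7 = -139 - s/7)
d = 15876 (d = (104 - 230)² = (-126)² = 15876)
v = -629122 (v = (-1010980 + 15876) + 365982 = -995104 + 365982 = -629122)
(√(371749 + m(-1109)) + v) + 3041512 = (√(371749 + (-139 - ⅐*(-1109))) - 629122) + 3041512 = (√(371749 + (-139 + 1109/7)) - 629122) + 3041512 = (√(371749 + 136/7) - 629122) + 3041512 = (√(2602379/7) - 629122) + 3041512 = (√18216653/7 - 629122) + 3041512 = (-629122 + √18216653/7) + 3041512 = 2412390 + √18216653/7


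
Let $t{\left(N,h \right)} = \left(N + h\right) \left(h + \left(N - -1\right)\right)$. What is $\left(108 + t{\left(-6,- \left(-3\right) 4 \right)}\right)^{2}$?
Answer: $22500$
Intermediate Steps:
$t{\left(N,h \right)} = \left(N + h\right) \left(1 + N + h\right)$ ($t{\left(N,h \right)} = \left(N + h\right) \left(h + \left(N + 1\right)\right) = \left(N + h\right) \left(h + \left(1 + N\right)\right) = \left(N + h\right) \left(1 + N + h\right)$)
$\left(108 + t{\left(-6,- \left(-3\right) 4 \right)}\right)^{2} = \left(108 + \left(-6 - \left(-3\right) 4 + \left(-6\right)^{2} + \left(- \left(-3\right) 4\right)^{2} + 2 \left(-6\right) \left(- \left(-3\right) 4\right)\right)\right)^{2} = \left(108 + \left(-6 - -12 + 36 + \left(\left(-1\right) \left(-12\right)\right)^{2} + 2 \left(-6\right) \left(\left(-1\right) \left(-12\right)\right)\right)\right)^{2} = \left(108 + \left(-6 + 12 + 36 + 12^{2} + 2 \left(-6\right) 12\right)\right)^{2} = \left(108 + \left(-6 + 12 + 36 + 144 - 144\right)\right)^{2} = \left(108 + 42\right)^{2} = 150^{2} = 22500$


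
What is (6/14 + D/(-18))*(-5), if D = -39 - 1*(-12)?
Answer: -135/14 ≈ -9.6429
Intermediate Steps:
D = -27 (D = -39 + 12 = -27)
(6/14 + D/(-18))*(-5) = (6/14 - 27/(-18))*(-5) = (6*(1/14) - 27*(-1/18))*(-5) = (3/7 + 3/2)*(-5) = (27/14)*(-5) = -135/14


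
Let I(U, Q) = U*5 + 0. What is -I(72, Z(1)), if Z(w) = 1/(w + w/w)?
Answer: -360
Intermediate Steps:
Z(w) = 1/(1 + w) (Z(w) = 1/(w + 1) = 1/(1 + w))
I(U, Q) = 5*U (I(U, Q) = 5*U + 0 = 5*U)
-I(72, Z(1)) = -5*72 = -1*360 = -360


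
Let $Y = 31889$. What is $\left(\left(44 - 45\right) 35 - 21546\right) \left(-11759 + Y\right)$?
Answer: $-434425530$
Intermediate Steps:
$\left(\left(44 - 45\right) 35 - 21546\right) \left(-11759 + Y\right) = \left(\left(44 - 45\right) 35 - 21546\right) \left(-11759 + 31889\right) = \left(\left(-1\right) 35 - 21546\right) 20130 = \left(-35 - 21546\right) 20130 = \left(-21581\right) 20130 = -434425530$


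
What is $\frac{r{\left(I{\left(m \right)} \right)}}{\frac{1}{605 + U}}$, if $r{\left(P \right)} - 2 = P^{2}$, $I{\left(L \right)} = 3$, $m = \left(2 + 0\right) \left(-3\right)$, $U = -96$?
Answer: $5599$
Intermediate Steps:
$m = -6$ ($m = 2 \left(-3\right) = -6$)
$r{\left(P \right)} = 2 + P^{2}$
$\frac{r{\left(I{\left(m \right)} \right)}}{\frac{1}{605 + U}} = \frac{2 + 3^{2}}{\frac{1}{605 - 96}} = \frac{2 + 9}{\frac{1}{509}} = 11 \frac{1}{\frac{1}{509}} = 11 \cdot 509 = 5599$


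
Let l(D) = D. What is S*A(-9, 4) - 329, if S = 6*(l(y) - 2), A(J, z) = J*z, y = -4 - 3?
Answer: 1615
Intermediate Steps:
y = -7
S = -54 (S = 6*(-7 - 2) = 6*(-9) = -54)
S*A(-9, 4) - 329 = -(-486)*4 - 329 = -54*(-36) - 329 = 1944 - 329 = 1615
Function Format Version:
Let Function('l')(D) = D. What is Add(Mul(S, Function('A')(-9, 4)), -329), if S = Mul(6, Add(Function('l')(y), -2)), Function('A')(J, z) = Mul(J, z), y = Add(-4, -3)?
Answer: 1615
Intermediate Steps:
y = -7
S = -54 (S = Mul(6, Add(-7, -2)) = Mul(6, -9) = -54)
Add(Mul(S, Function('A')(-9, 4)), -329) = Add(Mul(-54, Mul(-9, 4)), -329) = Add(Mul(-54, -36), -329) = Add(1944, -329) = 1615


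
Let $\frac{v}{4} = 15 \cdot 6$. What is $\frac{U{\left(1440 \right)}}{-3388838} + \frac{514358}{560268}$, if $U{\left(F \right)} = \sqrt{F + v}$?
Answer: $\frac{257179}{280134} - \frac{15 \sqrt{2}}{1694419} \approx 0.91805$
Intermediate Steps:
$v = 360$ ($v = 4 \cdot 15 \cdot 6 = 4 \cdot 90 = 360$)
$U{\left(F \right)} = \sqrt{360 + F}$ ($U{\left(F \right)} = \sqrt{F + 360} = \sqrt{360 + F}$)
$\frac{U{\left(1440 \right)}}{-3388838} + \frac{514358}{560268} = \frac{\sqrt{360 + 1440}}{-3388838} + \frac{514358}{560268} = \sqrt{1800} \left(- \frac{1}{3388838}\right) + 514358 \cdot \frac{1}{560268} = 30 \sqrt{2} \left(- \frac{1}{3388838}\right) + \frac{257179}{280134} = - \frac{15 \sqrt{2}}{1694419} + \frac{257179}{280134} = \frac{257179}{280134} - \frac{15 \sqrt{2}}{1694419}$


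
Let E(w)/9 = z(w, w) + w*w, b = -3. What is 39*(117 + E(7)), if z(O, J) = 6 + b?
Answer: 22815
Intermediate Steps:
z(O, J) = 3 (z(O, J) = 6 - 3 = 3)
E(w) = 27 + 9*w² (E(w) = 9*(3 + w*w) = 9*(3 + w²) = 27 + 9*w²)
39*(117 + E(7)) = 39*(117 + (27 + 9*7²)) = 39*(117 + (27 + 9*49)) = 39*(117 + (27 + 441)) = 39*(117 + 468) = 39*585 = 22815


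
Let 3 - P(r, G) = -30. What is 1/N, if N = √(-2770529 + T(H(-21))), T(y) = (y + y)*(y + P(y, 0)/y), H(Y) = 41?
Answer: -I*√2767101/2767101 ≈ -0.00060116*I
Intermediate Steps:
P(r, G) = 33 (P(r, G) = 3 - 1*(-30) = 3 + 30 = 33)
T(y) = 2*y*(y + 33/y) (T(y) = (y + y)*(y + 33/y) = (2*y)*(y + 33/y) = 2*y*(y + 33/y))
N = I*√2767101 (N = √(-2770529 + (66 + 2*41²)) = √(-2770529 + (66 + 2*1681)) = √(-2770529 + (66 + 3362)) = √(-2770529 + 3428) = √(-2767101) = I*√2767101 ≈ 1663.5*I)
1/N = 1/(I*√2767101) = -I*√2767101/2767101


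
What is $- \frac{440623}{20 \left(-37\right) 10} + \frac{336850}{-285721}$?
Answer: $\frac{123402554183}{2114335400} \approx 58.365$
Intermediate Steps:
$- \frac{440623}{20 \left(-37\right) 10} + \frac{336850}{-285721} = - \frac{440623}{\left(-740\right) 10} + 336850 \left(- \frac{1}{285721}\right) = - \frac{440623}{-7400} - \frac{336850}{285721} = \left(-440623\right) \left(- \frac{1}{7400}\right) - \frac{336850}{285721} = \frac{440623}{7400} - \frac{336850}{285721} = \frac{123402554183}{2114335400}$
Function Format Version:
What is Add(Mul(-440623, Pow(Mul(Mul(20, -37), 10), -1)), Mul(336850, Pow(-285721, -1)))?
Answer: Rational(123402554183, 2114335400) ≈ 58.365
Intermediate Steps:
Add(Mul(-440623, Pow(Mul(Mul(20, -37), 10), -1)), Mul(336850, Pow(-285721, -1))) = Add(Mul(-440623, Pow(Mul(-740, 10), -1)), Mul(336850, Rational(-1, 285721))) = Add(Mul(-440623, Pow(-7400, -1)), Rational(-336850, 285721)) = Add(Mul(-440623, Rational(-1, 7400)), Rational(-336850, 285721)) = Add(Rational(440623, 7400), Rational(-336850, 285721)) = Rational(123402554183, 2114335400)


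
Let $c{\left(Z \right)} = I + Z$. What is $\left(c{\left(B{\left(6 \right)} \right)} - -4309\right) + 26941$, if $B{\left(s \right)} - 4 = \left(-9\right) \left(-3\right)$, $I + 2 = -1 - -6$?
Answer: $31284$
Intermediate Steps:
$I = 3$ ($I = -2 - -5 = -2 + \left(-1 + 6\right) = -2 + 5 = 3$)
$B{\left(s \right)} = 31$ ($B{\left(s \right)} = 4 - -27 = 4 + 27 = 31$)
$c{\left(Z \right)} = 3 + Z$
$\left(c{\left(B{\left(6 \right)} \right)} - -4309\right) + 26941 = \left(\left(3 + 31\right) - -4309\right) + 26941 = \left(34 + \left(-8667 + 12976\right)\right) + 26941 = \left(34 + 4309\right) + 26941 = 4343 + 26941 = 31284$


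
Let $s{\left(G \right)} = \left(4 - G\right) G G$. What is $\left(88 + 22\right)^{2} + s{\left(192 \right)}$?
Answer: $-6918332$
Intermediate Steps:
$s{\left(G \right)} = G^{2} \left(4 - G\right)$ ($s{\left(G \right)} = G \left(4 - G\right) G = G^{2} \left(4 - G\right)$)
$\left(88 + 22\right)^{2} + s{\left(192 \right)} = \left(88 + 22\right)^{2} + 192^{2} \left(4 - 192\right) = 110^{2} + 36864 \left(4 - 192\right) = 12100 + 36864 \left(-188\right) = 12100 - 6930432 = -6918332$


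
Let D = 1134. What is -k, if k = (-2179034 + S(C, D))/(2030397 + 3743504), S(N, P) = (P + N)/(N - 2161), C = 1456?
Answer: 307244312/814120041 ≈ 0.37739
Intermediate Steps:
S(N, P) = (N + P)/(-2161 + N)
k = -307244312/814120041 (k = (-2179034 + (1456 + 1134)/(-2161 + 1456))/(2030397 + 3743504) = (-2179034 + 2590/(-705))/5773901 = (-2179034 - 1/705*2590)*(1/5773901) = (-2179034 - 518/141)*(1/5773901) = -307244312/141*1/5773901 = -307244312/814120041 ≈ -0.37739)
-k = -1*(-307244312/814120041) = 307244312/814120041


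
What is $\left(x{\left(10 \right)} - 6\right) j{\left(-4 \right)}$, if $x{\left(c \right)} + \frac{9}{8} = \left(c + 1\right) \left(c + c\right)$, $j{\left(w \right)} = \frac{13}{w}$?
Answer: $- \frac{22139}{32} \approx -691.84$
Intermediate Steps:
$x{\left(c \right)} = - \frac{9}{8} + 2 c \left(1 + c\right)$ ($x{\left(c \right)} = - \frac{9}{8} + \left(c + 1\right) \left(c + c\right) = - \frac{9}{8} + \left(1 + c\right) 2 c = - \frac{9}{8} + 2 c \left(1 + c\right)$)
$\left(x{\left(10 \right)} - 6\right) j{\left(-4 \right)} = \left(\left(- \frac{9}{8} + 2 \cdot 10 + 2 \cdot 10^{2}\right) - 6\right) \frac{13}{-4} = \left(\left(- \frac{9}{8} + 20 + 2 \cdot 100\right) - 6\right) 13 \left(- \frac{1}{4}\right) = \left(\left(- \frac{9}{8} + 20 + 200\right) - 6\right) \left(- \frac{13}{4}\right) = \left(\frac{1751}{8} - 6\right) \left(- \frac{13}{4}\right) = \frac{1703}{8} \left(- \frac{13}{4}\right) = - \frac{22139}{32}$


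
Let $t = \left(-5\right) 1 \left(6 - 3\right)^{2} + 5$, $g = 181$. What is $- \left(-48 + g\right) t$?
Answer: $5320$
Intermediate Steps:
$t = -40$ ($t = - 5 \cdot 3^{2} + 5 = \left(-5\right) 9 + 5 = -45 + 5 = -40$)
$- \left(-48 + g\right) t = - \left(-48 + 181\right) \left(-40\right) = - 133 \left(-40\right) = \left(-1\right) \left(-5320\right) = 5320$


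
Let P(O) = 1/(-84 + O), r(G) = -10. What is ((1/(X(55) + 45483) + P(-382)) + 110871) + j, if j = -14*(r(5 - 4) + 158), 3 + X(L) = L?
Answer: 2308639663621/21219310 ≈ 1.0880e+5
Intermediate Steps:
X(L) = -3 + L
j = -2072 (j = -14*(-10 + 158) = -14*148 = -2072)
((1/(X(55) + 45483) + P(-382)) + 110871) + j = ((1/((-3 + 55) + 45483) + 1/(-84 - 382)) + 110871) - 2072 = ((1/(52 + 45483) + 1/(-466)) + 110871) - 2072 = ((1/45535 - 1/466) + 110871) - 2072 = (-45069/21219310 + 110871) - 2072 = 2352606073941/21219310 - 2072 = 2308639663621/21219310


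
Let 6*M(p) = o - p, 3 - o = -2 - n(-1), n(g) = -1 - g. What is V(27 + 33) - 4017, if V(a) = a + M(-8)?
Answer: -23729/6 ≈ -3954.8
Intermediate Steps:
o = 5 (o = 3 - (-2 - (-1 - 1*(-1))) = 3 - (-2 - (-1 + 1)) = 3 - (-2 - 1*0) = 3 - (-2 + 0) = 3 - 1*(-2) = 3 + 2 = 5)
M(p) = 5/6 - p/6 (M(p) = (5 - p)/6 = 5/6 - p/6)
V(a) = 13/6 + a (V(a) = a + (5/6 - 1/6*(-8)) = a + (5/6 + 4/3) = a + 13/6 = 13/6 + a)
V(27 + 33) - 4017 = (13/6 + (27 + 33)) - 4017 = (13/6 + 60) - 4017 = 373/6 - 4017 = -23729/6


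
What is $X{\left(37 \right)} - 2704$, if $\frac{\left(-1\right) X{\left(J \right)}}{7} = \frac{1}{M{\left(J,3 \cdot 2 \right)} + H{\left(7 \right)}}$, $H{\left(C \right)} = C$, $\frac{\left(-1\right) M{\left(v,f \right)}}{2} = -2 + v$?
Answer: $- \frac{24335}{9} \approx -2703.9$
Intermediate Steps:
$M{\left(v,f \right)} = 4 - 2 v$ ($M{\left(v,f \right)} = - 2 \left(-2 + v\right) = 4 - 2 v$)
$X{\left(J \right)} = - \frac{7}{11 - 2 J}$ ($X{\left(J \right)} = - \frac{7}{\left(4 - 2 J\right) + 7} = - \frac{7}{11 - 2 J}$)
$X{\left(37 \right)} - 2704 = \frac{7}{-11 + 2 \cdot 37} - 2704 = \frac{7}{-11 + 74} - 2704 = \frac{7}{63} - 2704 = 7 \cdot \frac{1}{63} - 2704 = \frac{1}{9} - 2704 = - \frac{24335}{9}$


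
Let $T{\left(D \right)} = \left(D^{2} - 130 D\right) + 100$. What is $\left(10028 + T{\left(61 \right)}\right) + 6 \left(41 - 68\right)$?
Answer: $5757$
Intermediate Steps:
$T{\left(D \right)} = 100 + D^{2} - 130 D$
$\left(10028 + T{\left(61 \right)}\right) + 6 \left(41 - 68\right) = \left(10028 + \left(100 + 61^{2} - 7930\right)\right) + 6 \left(41 - 68\right) = \left(10028 + \left(100 + 3721 - 7930\right)\right) + 6 \left(-27\right) = \left(10028 - 4109\right) - 162 = 5919 - 162 = 5757$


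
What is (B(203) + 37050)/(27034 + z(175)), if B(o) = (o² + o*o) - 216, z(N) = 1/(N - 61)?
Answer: 13594728/3081877 ≈ 4.4112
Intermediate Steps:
z(N) = 1/(-61 + N)
B(o) = -216 + 2*o² (B(o) = (o² + o²) - 216 = 2*o² - 216 = -216 + 2*o²)
(B(203) + 37050)/(27034 + z(175)) = ((-216 + 2*203²) + 37050)/(27034 + 1/(-61 + 175)) = ((-216 + 2*41209) + 37050)/(27034 + 1/114) = ((-216 + 82418) + 37050)/(27034 + 1/114) = (82202 + 37050)/(3081877/114) = 119252*(114/3081877) = 13594728/3081877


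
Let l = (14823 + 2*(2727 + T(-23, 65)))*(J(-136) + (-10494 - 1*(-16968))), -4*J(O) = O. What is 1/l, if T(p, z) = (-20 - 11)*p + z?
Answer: 1/142089164 ≈ 7.0378e-9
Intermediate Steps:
T(p, z) = z - 31*p (T(p, z) = -31*p + z = z - 31*p)
J(O) = -O/4
l = 142089164 (l = (14823 + 2*(2727 + (65 - 31*(-23))))*(-¼*(-136) + (-10494 - 1*(-16968))) = (14823 + 2*(2727 + (65 + 713)))*(34 + (-10494 + 16968)) = (14823 + 2*(2727 + 778))*(34 + 6474) = (14823 + 2*3505)*6508 = (14823 + 7010)*6508 = 21833*6508 = 142089164)
1/l = 1/142089164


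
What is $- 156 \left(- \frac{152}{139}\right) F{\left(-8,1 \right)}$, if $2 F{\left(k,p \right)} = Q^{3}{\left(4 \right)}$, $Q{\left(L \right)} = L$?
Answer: $\frac{758784}{139} \approx 5458.9$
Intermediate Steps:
$F{\left(k,p \right)} = 32$ ($F{\left(k,p \right)} = \frac{4^{3}}{2} = \frac{1}{2} \cdot 64 = 32$)
$- 156 \left(- \frac{152}{139}\right) F{\left(-8,1 \right)} = - 156 \left(- \frac{152}{139}\right) 32 = - 156 \left(\left(-152\right) \frac{1}{139}\right) 32 = \left(-156\right) \left(- \frac{152}{139}\right) 32 = \frac{23712}{139} \cdot 32 = \frac{758784}{139}$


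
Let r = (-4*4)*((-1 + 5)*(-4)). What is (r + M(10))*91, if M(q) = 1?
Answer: 23387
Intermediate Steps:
r = 256 (r = -64*(-4) = -16*(-16) = 256)
(r + M(10))*91 = (256 + 1)*91 = 257*91 = 23387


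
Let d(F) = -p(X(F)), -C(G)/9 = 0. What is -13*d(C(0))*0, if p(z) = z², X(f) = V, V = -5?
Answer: 0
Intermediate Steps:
C(G) = 0 (C(G) = -9*0 = 0)
X(f) = -5
d(F) = -25 (d(F) = -1*(-5)² = -1*25 = -25)
-13*d(C(0))*0 = -13*(-25)*0 = 325*0 = 0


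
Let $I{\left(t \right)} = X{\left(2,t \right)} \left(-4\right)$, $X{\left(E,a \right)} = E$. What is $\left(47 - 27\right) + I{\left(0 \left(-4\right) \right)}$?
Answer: $12$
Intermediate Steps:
$I{\left(t \right)} = -8$ ($I{\left(t \right)} = 2 \left(-4\right) = -8$)
$\left(47 - 27\right) + I{\left(0 \left(-4\right) \right)} = \left(47 - 27\right) - 8 = 20 - 8 = 12$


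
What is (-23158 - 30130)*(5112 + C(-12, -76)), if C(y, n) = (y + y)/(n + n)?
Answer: -5175916728/19 ≈ -2.7242e+8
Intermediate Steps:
C(y, n) = y/n (C(y, n) = (2*y)/((2*n)) = (2*y)*(1/(2*n)) = y/n)
(-23158 - 30130)*(5112 + C(-12, -76)) = (-23158 - 30130)*(5112 - 12/(-76)) = -53288*(5112 - 12*(-1/76)) = -53288*(5112 + 3/19) = -53288*97131/19 = -5175916728/19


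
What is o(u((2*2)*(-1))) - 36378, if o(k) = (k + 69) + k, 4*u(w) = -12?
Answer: -36315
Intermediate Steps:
u(w) = -3 (u(w) = (1/4)*(-12) = -3)
o(k) = 69 + 2*k (o(k) = (69 + k) + k = 69 + 2*k)
o(u((2*2)*(-1))) - 36378 = (69 + 2*(-3)) - 36378 = (69 - 6) - 36378 = 63 - 36378 = -36315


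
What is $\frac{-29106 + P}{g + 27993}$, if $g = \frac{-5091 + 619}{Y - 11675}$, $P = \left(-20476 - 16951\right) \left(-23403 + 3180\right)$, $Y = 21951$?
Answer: $\frac{1944365928435}{71912899} \approx 27038.0$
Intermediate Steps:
$P = 756886221$ ($P = \left(-37427\right) \left(-20223\right) = 756886221$)
$g = - \frac{1118}{2569}$ ($g = \frac{-5091 + 619}{21951 - 11675} = - \frac{4472}{10276} = \left(-4472\right) \frac{1}{10276} = - \frac{1118}{2569} \approx -0.43519$)
$\frac{-29106 + P}{g + 27993} = \frac{-29106 + 756886221}{- \frac{1118}{2569} + 27993} = \frac{756857115}{\frac{71912899}{2569}} = 756857115 \cdot \frac{2569}{71912899} = \frac{1944365928435}{71912899}$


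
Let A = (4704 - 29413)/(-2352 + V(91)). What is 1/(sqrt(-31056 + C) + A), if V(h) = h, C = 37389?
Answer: -55867049/31764527612 + 5112121*sqrt(6333)/31764527612 ≈ 0.011049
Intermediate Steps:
A = 24709/2261 (A = (4704 - 29413)/(-2352 + 91) = -24709/(-2261) = -24709*(-1/2261) = 24709/2261 ≈ 10.928)
1/(sqrt(-31056 + C) + A) = 1/(sqrt(-31056 + 37389) + 24709/2261) = 1/(sqrt(6333) + 24709/2261) = 1/(24709/2261 + sqrt(6333))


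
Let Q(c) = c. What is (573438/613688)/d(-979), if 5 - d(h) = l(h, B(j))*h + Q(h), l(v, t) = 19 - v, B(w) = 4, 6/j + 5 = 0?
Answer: 286719/300101409944 ≈ 9.5541e-7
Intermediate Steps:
j = -6/5 (j = 6/(-5 + 0) = 6/(-5) = 6*(-⅕) = -6/5 ≈ -1.2000)
d(h) = 5 - h - h*(19 - h) (d(h) = 5 - ((19 - h)*h + h) = 5 - (h*(19 - h) + h) = 5 - (h + h*(19 - h)) = 5 + (-h - h*(19 - h)) = 5 - h - h*(19 - h))
(573438/613688)/d(-979) = (573438/613688)/(5 - 1*(-979) - 979*(-19 - 979)) = (573438*(1/613688))/(5 + 979 - 979*(-998)) = 286719/(306844*(5 + 979 + 977042)) = (286719/306844)/978026 = (286719/306844)*(1/978026) = 286719/300101409944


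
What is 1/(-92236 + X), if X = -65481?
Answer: -1/157717 ≈ -6.3405e-6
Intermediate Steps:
1/(-92236 + X) = 1/(-92236 - 65481) = 1/(-157717) = -1/157717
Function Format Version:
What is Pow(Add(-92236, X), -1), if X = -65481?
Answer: Rational(-1, 157717) ≈ -6.3405e-6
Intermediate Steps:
Pow(Add(-92236, X), -1) = Pow(Add(-92236, -65481), -1) = Pow(-157717, -1) = Rational(-1, 157717)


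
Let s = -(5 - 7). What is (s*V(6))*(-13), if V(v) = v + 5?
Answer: -286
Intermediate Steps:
V(v) = 5 + v
s = 2 (s = -1*(-2) = 2)
(s*V(6))*(-13) = (2*(5 + 6))*(-13) = (2*11)*(-13) = 22*(-13) = -286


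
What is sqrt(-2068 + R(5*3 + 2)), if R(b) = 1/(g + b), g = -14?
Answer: I*sqrt(18609)/3 ≈ 45.472*I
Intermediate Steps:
R(b) = 1/(-14 + b)
sqrt(-2068 + R(5*3 + 2)) = sqrt(-2068 + 1/(-14 + (5*3 + 2))) = sqrt(-2068 + 1/(-14 + (15 + 2))) = sqrt(-2068 + 1/(-14 + 17)) = sqrt(-2068 + 1/3) = sqrt(-6203/3) = I*sqrt(18609)/3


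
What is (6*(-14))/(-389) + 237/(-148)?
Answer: -79761/57572 ≈ -1.3854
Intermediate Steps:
(6*(-14))/(-389) + 237/(-148) = -84*(-1/389) + 237*(-1/148) = 84/389 - 237/148 = -79761/57572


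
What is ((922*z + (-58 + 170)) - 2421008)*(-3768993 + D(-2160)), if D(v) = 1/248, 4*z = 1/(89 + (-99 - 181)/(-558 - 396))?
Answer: 192761770651402527617/21126128 ≈ 9.1243e+12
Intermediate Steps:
z = 477/170372 (z = 1/(4*(89 + (-99 - 181)/(-558 - 396))) = 1/(4*(89 - 280/(-954))) = 1/(4*(89 - 280*(-1/954))) = 1/(4*(89 + 140/477)) = 1/(4*(42593/477)) = (¼)*(477/42593) = 477/170372 ≈ 0.0027998)
D(v) = 1/248
((922*z + (-58 + 170)) - 2421008)*(-3768993 + D(-2160)) = ((922*(477/170372) + (-58 + 170)) - 2421008)*(-3768993 + 1/248) = ((219897/85186 + 112) - 2421008)*(-934710263/248) = (9760729/85186 - 2421008)*(-934710263/248) = -206226226759/85186*(-934710263/248) = 192761770651402527617/21126128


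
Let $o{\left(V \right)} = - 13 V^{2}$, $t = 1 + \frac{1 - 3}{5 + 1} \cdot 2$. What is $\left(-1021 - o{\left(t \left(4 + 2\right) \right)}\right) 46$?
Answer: $-44574$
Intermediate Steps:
$t = \frac{1}{3}$ ($t = 1 + - \frac{2}{6} \cdot 2 = 1 + \left(-2\right) \frac{1}{6} \cdot 2 = 1 - \frac{2}{3} = \frac{1}{3} \approx 0.33333$)
$\left(-1021 - o{\left(t \left(4 + 2\right) \right)}\right) 46 = \left(-1021 - - 13 \left(\frac{4 + 2}{3}\right)^{2}\right) 46 = \left(-1021 - - 13 \left(\frac{1}{3} \cdot 6\right)^{2}\right) 46 = \left(-1021 - - 13 \cdot 2^{2}\right) 46 = \left(-1021 - \left(-13\right) 4\right) 46 = \left(-1021 - -52\right) 46 = \left(-1021 + 52\right) 46 = \left(-969\right) 46 = -44574$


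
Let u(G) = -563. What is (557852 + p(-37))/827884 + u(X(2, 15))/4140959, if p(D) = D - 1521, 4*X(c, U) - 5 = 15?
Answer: 1151562273627/1714116850378 ≈ 0.67181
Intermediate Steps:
X(c, U) = 5 (X(c, U) = 5/4 + (¼)*15 = 5/4 + 15/4 = 5)
p(D) = -1521 + D
(557852 + p(-37))/827884 + u(X(2, 15))/4140959 = (557852 + (-1521 - 37))/827884 - 563/4140959 = (557852 - 1558)*(1/827884) - 563*1/4140959 = 556294*(1/827884) - 563/4140959 = 278147/413942 - 563/4140959 = 1151562273627/1714116850378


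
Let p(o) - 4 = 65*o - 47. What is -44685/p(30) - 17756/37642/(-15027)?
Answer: -12637936287049/539343779469 ≈ -23.432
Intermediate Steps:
p(o) = -43 + 65*o (p(o) = 4 + (65*o - 47) = 4 + (-47 + 65*o) = -43 + 65*o)
-44685/p(30) - 17756/37642/(-15027) = -44685/(-43 + 65*30) - 17756/37642/(-15027) = -44685/(-43 + 1950) - 17756*1/37642*(-1/15027) = -44685/1907 - 8878/18821*(-1/15027) = -44685*1/1907 + 8878/282823167 = -44685/1907 + 8878/282823167 = -12637936287049/539343779469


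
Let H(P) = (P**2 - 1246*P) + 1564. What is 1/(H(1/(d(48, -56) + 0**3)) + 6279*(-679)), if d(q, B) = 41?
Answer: -1681/7164266322 ≈ -2.3464e-7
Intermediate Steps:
H(P) = 1564 + P**2 - 1246*P
1/(H(1/(d(48, -56) + 0**3)) + 6279*(-679)) = 1/((1564 + (1/(41 + 0**3))**2 - 1246/(41 + 0**3)) + 6279*(-679)) = 1/((1564 + (1/(41 + 0))**2 - 1246/(41 + 0)) - 4263441) = 1/((1564 + (1/41)**2 - 1246/41) - 4263441) = 1/((1564 + (1/41)**2 - 1246*1/41) - 4263441) = 1/((1564 + 1/1681 - 1246/41) - 4263441) = 1/(2577999/1681 - 4263441) = 1/(-7164266322/1681) = -1681/7164266322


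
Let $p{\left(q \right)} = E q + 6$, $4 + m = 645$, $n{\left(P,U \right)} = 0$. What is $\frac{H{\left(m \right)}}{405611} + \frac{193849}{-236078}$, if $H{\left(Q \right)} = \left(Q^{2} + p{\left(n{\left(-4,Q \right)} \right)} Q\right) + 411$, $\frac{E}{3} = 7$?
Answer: $\frac{19377662025}{95755833658} \approx 0.20237$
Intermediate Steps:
$E = 21$ ($E = 3 \cdot 7 = 21$)
$m = 641$ ($m = -4 + 645 = 641$)
$p{\left(q \right)} = 6 + 21 q$ ($p{\left(q \right)} = 21 q + 6 = 6 + 21 q$)
$H{\left(Q \right)} = 411 + Q^{2} + 6 Q$ ($H{\left(Q \right)} = \left(Q^{2} + \left(6 + 21 \cdot 0\right) Q\right) + 411 = \left(Q^{2} + \left(6 + 0\right) Q\right) + 411 = \left(Q^{2} + 6 Q\right) + 411 = 411 + Q^{2} + 6 Q$)
$\frac{H{\left(m \right)}}{405611} + \frac{193849}{-236078} = \frac{411 + 641^{2} + 6 \cdot 641}{405611} + \frac{193849}{-236078} = \left(411 + 410881 + 3846\right) \frac{1}{405611} + 193849 \left(- \frac{1}{236078}\right) = 415138 \cdot \frac{1}{405611} - \frac{193849}{236078} = \frac{415138}{405611} - \frac{193849}{236078} = \frac{19377662025}{95755833658}$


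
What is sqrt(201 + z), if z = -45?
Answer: 2*sqrt(39) ≈ 12.490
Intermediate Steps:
sqrt(201 + z) = sqrt(201 - 45) = sqrt(156) = 2*sqrt(39)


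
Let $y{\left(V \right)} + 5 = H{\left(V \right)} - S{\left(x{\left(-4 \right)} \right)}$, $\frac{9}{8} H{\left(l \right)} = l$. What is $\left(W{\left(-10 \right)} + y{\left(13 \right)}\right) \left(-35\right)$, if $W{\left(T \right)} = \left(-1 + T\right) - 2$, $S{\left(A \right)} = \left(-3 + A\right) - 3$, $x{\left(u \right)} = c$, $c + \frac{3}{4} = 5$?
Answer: $\frac{5915}{36} \approx 164.31$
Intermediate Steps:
$c = \frac{17}{4}$ ($c = - \frac{3}{4} + 5 = \frac{17}{4} \approx 4.25$)
$x{\left(u \right)} = \frac{17}{4}$
$S{\left(A \right)} = -6 + A$
$W{\left(T \right)} = -3 + T$
$H{\left(l \right)} = \frac{8 l}{9}$
$y{\left(V \right)} = - \frac{13}{4} + \frac{8 V}{9}$ ($y{\left(V \right)} = -5 + \left(\frac{8 V}{9} - \left(-6 + \frac{17}{4}\right)\right) = -5 + \left(\frac{8 V}{9} - - \frac{7}{4}\right) = -5 + \left(\frac{8 V}{9} + \frac{7}{4}\right) = -5 + \left(\frac{7}{4} + \frac{8 V}{9}\right) = - \frac{13}{4} + \frac{8 V}{9}$)
$\left(W{\left(-10 \right)} + y{\left(13 \right)}\right) \left(-35\right) = \left(\left(-3 - 10\right) + \left(- \frac{13}{4} + \frac{8}{9} \cdot 13\right)\right) \left(-35\right) = \left(-13 + \left(- \frac{13}{4} + \frac{104}{9}\right)\right) \left(-35\right) = \left(-13 + \frac{299}{36}\right) \left(-35\right) = \left(- \frac{169}{36}\right) \left(-35\right) = \frac{5915}{36}$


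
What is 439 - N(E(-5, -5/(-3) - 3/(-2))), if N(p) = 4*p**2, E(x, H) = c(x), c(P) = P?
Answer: 339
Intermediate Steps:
E(x, H) = x
439 - N(E(-5, -5/(-3) - 3/(-2))) = 439 - 4*(-5)**2 = 439 - 4*25 = 439 - 1*100 = 439 - 100 = 339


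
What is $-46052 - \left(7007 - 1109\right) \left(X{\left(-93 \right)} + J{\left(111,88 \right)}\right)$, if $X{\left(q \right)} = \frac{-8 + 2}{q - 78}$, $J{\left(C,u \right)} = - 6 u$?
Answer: $\frac{58289816}{19} \approx 3.0679 \cdot 10^{6}$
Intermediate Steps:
$X{\left(q \right)} = - \frac{6}{-78 + q}$
$-46052 - \left(7007 - 1109\right) \left(X{\left(-93 \right)} + J{\left(111,88 \right)}\right) = -46052 - \left(7007 - 1109\right) \left(- \frac{6}{-78 - 93} - 528\right) = -46052 - 5898 \left(- \frac{6}{-171} - 528\right) = -46052 - 5898 \left(\left(-6\right) \left(- \frac{1}{171}\right) - 528\right) = -46052 - 5898 \left(\frac{2}{57} - 528\right) = -46052 - 5898 \left(- \frac{30094}{57}\right) = -46052 - - \frac{59164804}{19} = -46052 + \frac{59164804}{19} = \frac{58289816}{19}$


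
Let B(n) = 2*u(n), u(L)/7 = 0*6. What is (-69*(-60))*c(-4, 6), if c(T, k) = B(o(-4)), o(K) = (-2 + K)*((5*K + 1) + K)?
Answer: 0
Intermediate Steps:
u(L) = 0 (u(L) = 7*(0*6) = 7*0 = 0)
o(K) = (1 + 6*K)*(-2 + K) (o(K) = (-2 + K)*((1 + 5*K) + K) = (-2 + K)*(1 + 6*K) = (1 + 6*K)*(-2 + K))
B(n) = 0 (B(n) = 2*0 = 0)
c(T, k) = 0
(-69*(-60))*c(-4, 6) = -69*(-60)*0 = 4140*0 = 0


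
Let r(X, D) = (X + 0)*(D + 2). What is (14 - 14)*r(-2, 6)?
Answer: 0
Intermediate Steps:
r(X, D) = X*(2 + D)
(14 - 14)*r(-2, 6) = (14 - 14)*(-2*(2 + 6)) = 0*(-2*8) = 0*(-16) = 0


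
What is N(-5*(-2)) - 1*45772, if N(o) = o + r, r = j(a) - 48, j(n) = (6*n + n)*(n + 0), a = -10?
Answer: -45110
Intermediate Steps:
j(n) = 7*n**2 (j(n) = (7*n)*n = 7*n**2)
r = 652 (r = 7*(-10)**2 - 48 = 7*100 - 48 = 700 - 48 = 652)
N(o) = 652 + o (N(o) = o + 652 = 652 + o)
N(-5*(-2)) - 1*45772 = (652 - 5*(-2)) - 1*45772 = (652 + 10) - 45772 = 662 - 45772 = -45110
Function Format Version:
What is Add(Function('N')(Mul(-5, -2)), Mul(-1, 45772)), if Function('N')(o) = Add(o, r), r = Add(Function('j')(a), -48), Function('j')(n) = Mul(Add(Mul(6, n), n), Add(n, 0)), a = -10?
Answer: -45110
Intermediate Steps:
Function('j')(n) = Mul(7, Pow(n, 2)) (Function('j')(n) = Mul(Mul(7, n), n) = Mul(7, Pow(n, 2)))
r = 652 (r = Add(Mul(7, Pow(-10, 2)), -48) = Add(Mul(7, 100), -48) = Add(700, -48) = 652)
Function('N')(o) = Add(652, o) (Function('N')(o) = Add(o, 652) = Add(652, o))
Add(Function('N')(Mul(-5, -2)), Mul(-1, 45772)) = Add(Add(652, Mul(-5, -2)), Mul(-1, 45772)) = Add(Add(652, 10), -45772) = Add(662, -45772) = -45110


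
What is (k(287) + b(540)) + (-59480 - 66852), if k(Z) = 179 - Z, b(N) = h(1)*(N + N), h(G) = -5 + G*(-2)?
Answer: -134000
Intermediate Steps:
h(G) = -5 - 2*G
b(N) = -14*N (b(N) = (-5 - 2*1)*(N + N) = (-5 - 2)*(2*N) = -14*N)
(k(287) + b(540)) + (-59480 - 66852) = ((179 - 1*287) - 14*540) + (-59480 - 66852) = ((179 - 287) - 7560) - 126332 = (-108 - 7560) - 126332 = -7668 - 126332 = -134000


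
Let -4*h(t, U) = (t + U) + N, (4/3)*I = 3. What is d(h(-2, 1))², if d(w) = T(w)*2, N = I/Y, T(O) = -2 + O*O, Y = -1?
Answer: 117649/16384 ≈ 7.1807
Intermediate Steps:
I = 9/4 (I = (¾)*3 = 9/4 ≈ 2.2500)
T(O) = -2 + O²
N = -9/4 (N = (9/4)/(-1) = (9/4)*(-1) = -9/4 ≈ -2.2500)
h(t, U) = 9/16 - U/4 - t/4 (h(t, U) = -((t + U) - 9/4)/4 = -((U + t) - 9/4)/4 = -(-9/4 + U + t)/4 = 9/16 - U/4 - t/4)
d(w) = -4 + 2*w² (d(w) = (-2 + w²)*2 = -4 + 2*w²)
d(h(-2, 1))² = (-4 + 2*(9/16 - ¼*1 - ¼*(-2))²)² = (-4 + 2*(9/16 - ¼ + ½)²)² = (-4 + 2*(13/16)²)² = (-4 + 2*(169/256))² = (-4 + 169/128)² = (-343/128)² = 117649/16384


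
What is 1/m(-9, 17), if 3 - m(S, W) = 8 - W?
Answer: 1/12 ≈ 0.083333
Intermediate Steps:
m(S, W) = -5 + W (m(S, W) = 3 - (8 - W) = 3 + (-8 + W) = -5 + W)
1/m(-9, 17) = 1/(-5 + 17) = 1/12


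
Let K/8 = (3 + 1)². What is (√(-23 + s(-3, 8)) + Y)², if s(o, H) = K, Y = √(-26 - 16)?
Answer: 63 + 42*I*√10 ≈ 63.0 + 132.82*I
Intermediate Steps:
K = 128 (K = 8*(3 + 1)² = 8*4² = 8*16 = 128)
Y = I*√42 (Y = √(-42) = I*√42 ≈ 6.4807*I)
s(o, H) = 128
(√(-23 + s(-3, 8)) + Y)² = (√(-23 + 128) + I*√42)² = (√105 + I*√42)²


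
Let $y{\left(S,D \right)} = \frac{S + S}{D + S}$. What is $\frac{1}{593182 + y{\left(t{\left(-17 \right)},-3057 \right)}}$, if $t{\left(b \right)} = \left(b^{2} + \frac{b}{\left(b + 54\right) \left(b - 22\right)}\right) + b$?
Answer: $\frac{2009369}{1191921129645} \approx 1.6858 \cdot 10^{-6}$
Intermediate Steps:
$t{\left(b \right)} = b + b^{2} + \frac{b}{\left(-22 + b\right) \left(54 + b\right)}$ ($t{\left(b \right)} = \left(b^{2} + \frac{b}{\left(54 + b\right) \left(-22 + b\right)}\right) + b = \left(b^{2} + \frac{b}{\left(-22 + b\right) \left(54 + b\right)}\right) + b = b + b^{2} + \frac{b}{\left(-22 + b\right) \left(54 + b\right)}$)
$y{\left(S,D \right)} = \frac{2 S}{D + S}$
$\frac{1}{593182 + y{\left(t{\left(-17 \right)},-3057 \right)}} = \frac{1}{593182 + \frac{2 \left(- \frac{17 \left(-1187 + \left(-17\right)^{3} - -19652 + 33 \left(-17\right)^{2}\right)}{-1188 + \left(-17\right)^{2} + 32 \left(-17\right)}\right)}{-3057 - \frac{17 \left(-1187 + \left(-17\right)^{3} - -19652 + 33 \left(-17\right)^{2}\right)}{-1188 + \left(-17\right)^{2} + 32 \left(-17\right)}}} = \frac{1}{593182 + \frac{2 \left(- \frac{17 \left(-1187 - 4913 + 19652 + 33 \cdot 289\right)}{-1188 + 289 - 544}\right)}{-3057 - \frac{17 \left(-1187 - 4913 + 19652 + 33 \cdot 289\right)}{-1188 + 289 - 544}}} = \frac{1}{593182 + \frac{2 \left(- \frac{17 \left(-1187 - 4913 + 19652 + 9537\right)}{-1443}\right)}{-3057 - \frac{17 \left(-1187 - 4913 + 19652 + 9537\right)}{-1443}}} = \frac{1}{593182 + \frac{2 \left(\left(-17\right) \left(- \frac{1}{1443}\right) 23089\right)}{-3057 - \left(- \frac{17}{1443}\right) 23089}} = \frac{1}{593182 + 2 \cdot \frac{392513}{1443} \frac{1}{-3057 + \frac{392513}{1443}}} = \frac{1}{593182 + 2 \cdot \frac{392513}{1443} \frac{1}{- \frac{4018738}{1443}}} = \frac{1}{593182 + 2 \cdot \frac{392513}{1443} \left(- \frac{1443}{4018738}\right)} = \frac{1}{593182 - \frac{392513}{2009369}} = \frac{1}{\frac{1191921129645}{2009369}} = \frac{2009369}{1191921129645}$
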